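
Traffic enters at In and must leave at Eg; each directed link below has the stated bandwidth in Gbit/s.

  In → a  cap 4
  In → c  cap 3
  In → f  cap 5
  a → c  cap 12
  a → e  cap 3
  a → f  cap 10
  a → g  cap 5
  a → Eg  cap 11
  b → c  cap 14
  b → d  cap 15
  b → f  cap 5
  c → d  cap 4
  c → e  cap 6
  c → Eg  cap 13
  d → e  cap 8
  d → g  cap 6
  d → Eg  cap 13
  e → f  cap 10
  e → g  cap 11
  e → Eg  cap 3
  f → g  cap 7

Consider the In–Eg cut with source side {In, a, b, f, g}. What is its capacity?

Edges leaving {In, a, b, f, g}: In→c (3), a→c (12), a→e (3), a→Eg (11), b→c (14), b→d (15).
Cut capacity = 3 + 12 + 3 + 11 + 14 + 15 = 58.

58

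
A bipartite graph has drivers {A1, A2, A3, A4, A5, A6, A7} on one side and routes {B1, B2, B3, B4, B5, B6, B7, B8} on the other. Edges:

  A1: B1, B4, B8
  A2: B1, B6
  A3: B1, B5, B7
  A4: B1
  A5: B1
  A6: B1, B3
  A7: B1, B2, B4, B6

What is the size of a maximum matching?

6

Unit-capacity flow: source→left, listed edges, right→sink; max matching = max flow.
Augmenting path A1→B1 (+1); matched 1.
Augmenting path A2→B6 (+1); matched 2.
Augmenting path A3→B5 (+1); matched 3.
Augmenting path A6→B3 (+1); matched 4.
Augmenting path A7→B2 (+1); matched 5.
Augmenting path A4→B1→A1→B4 (+1); matched 6.
No augmenting path remains; maximum matching = 6.
König certificate: {A1, A2, A3, A6, A7, B1} is a vertex cover of size 6 (every listed pair touches it), so no matching can be larger.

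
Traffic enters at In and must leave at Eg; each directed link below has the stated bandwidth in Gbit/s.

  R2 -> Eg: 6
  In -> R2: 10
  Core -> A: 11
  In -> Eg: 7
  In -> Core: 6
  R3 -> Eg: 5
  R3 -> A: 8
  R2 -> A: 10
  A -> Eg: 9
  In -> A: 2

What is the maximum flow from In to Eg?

Augment In→Eg: bottleneck 7, flow now 7.
Augment In→R2→Eg: bottleneck 6, flow now 13.
Augment In→A→Eg: bottleneck 2, flow now 15.
Augment In→Core→A→Eg: bottleneck 6, flow now 21.
Augment In→R2→A→Eg: bottleneck 1, flow now 22.
No augmenting path remains; maximum flow = 22.
In the residual graph, reachable from In: {In, Core, R2, A}.
Min-cut edges: In→Eg (7), R2→Eg (6), A→Eg (9); capacity 7 + 6 + 9 = 22.
This cut is saturated, so no flow can exceed 22.

22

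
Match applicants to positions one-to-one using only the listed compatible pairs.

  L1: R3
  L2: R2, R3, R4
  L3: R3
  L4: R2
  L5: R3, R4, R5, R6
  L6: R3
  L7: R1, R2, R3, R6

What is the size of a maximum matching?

5

Unit-capacity flow: source→left, listed edges, right→sink; max matching = max flow.
Augmenting path L1→R3 (+1); matched 1.
Augmenting path L2→R2 (+1); matched 2.
Augmenting path L5→R4 (+1); matched 3.
Augmenting path L7→R1 (+1); matched 4.
Augmenting path L4→R2→L2→R4→L5→R5 (+1); matched 5.
No augmenting path remains; maximum matching = 5.
König certificate: {L2, L4, L5, L7, R3} is a vertex cover of size 5 (every listed pair touches it), so no matching can be larger.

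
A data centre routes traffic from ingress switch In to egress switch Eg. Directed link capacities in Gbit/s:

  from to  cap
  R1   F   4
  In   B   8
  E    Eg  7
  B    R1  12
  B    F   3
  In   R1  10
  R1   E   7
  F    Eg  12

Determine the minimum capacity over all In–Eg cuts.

14

Augment In→R1→F→Eg: bottleneck 4, flow now 4.
Augment In→R1→E→Eg: bottleneck 6, flow now 10.
Augment In→B→F→Eg: bottleneck 3, flow now 13.
Augment In→B→R1→E→Eg: bottleneck 1, flow now 14.
No augmenting path remains; maximum flow = 14.
By max-flow min-cut, the minimum cut capacity equals the max flow.
In the residual graph, reachable from In: {In, R1, B}.
Min-cut edges: R1→F (4), R1→E (7), B→F (3); capacity 4 + 7 + 3 = 14.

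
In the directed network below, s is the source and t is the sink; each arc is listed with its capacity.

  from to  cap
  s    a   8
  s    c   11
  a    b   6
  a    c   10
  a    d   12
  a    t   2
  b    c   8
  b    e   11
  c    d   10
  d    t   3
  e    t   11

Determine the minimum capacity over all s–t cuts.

Augment s→a→t: bottleneck 2, flow now 2.
Augment s→a→d→t: bottleneck 3, flow now 5.
Augment s→a→b→e→t: bottleneck 3, flow now 8.
Augment s→c→d→a→b→e→t: bottleneck 3, flow now 11. (uses reverse residual edge)
No augmenting path remains; maximum flow = 11.
By max-flow min-cut, the minimum cut capacity equals the max flow.
In the residual graph, reachable from s: {s, c, d}.
Min-cut edges: s→a (8), d→t (3); capacity 8 + 3 = 11.

11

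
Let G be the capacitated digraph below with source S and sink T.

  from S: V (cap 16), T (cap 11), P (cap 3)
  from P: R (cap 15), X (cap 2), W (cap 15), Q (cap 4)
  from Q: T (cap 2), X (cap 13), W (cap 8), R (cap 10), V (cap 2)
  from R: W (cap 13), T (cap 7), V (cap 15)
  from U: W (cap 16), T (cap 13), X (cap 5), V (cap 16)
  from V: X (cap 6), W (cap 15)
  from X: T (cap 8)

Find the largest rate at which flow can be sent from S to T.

20

Augment S→T: bottleneck 11, flow now 11.
Augment S→P→Q→T: bottleneck 2, flow now 13.
Augment S→P→R→T: bottleneck 1, flow now 14.
Augment S→V→X→T: bottleneck 6, flow now 20.
No augmenting path remains; maximum flow = 20.
In the residual graph, reachable from S: {S, V, W}.
Min-cut edges: S→P (3), S→T (11), V→X (6); capacity 3 + 11 + 6 = 20.
This cut is saturated, so no flow can exceed 20.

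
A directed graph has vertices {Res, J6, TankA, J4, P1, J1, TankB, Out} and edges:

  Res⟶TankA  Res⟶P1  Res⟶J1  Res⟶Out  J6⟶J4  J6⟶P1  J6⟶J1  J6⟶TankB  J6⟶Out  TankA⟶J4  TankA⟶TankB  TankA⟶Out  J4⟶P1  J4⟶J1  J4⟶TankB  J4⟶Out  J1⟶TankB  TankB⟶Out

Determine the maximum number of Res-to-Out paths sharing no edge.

Assign every edge capacity 1; by Menger, the answer equals the max flow.
Path Res→Out (+1); total 1.
Path Res→TankA→Out (+1); total 2.
Path Res→J1→TankB→Out (+1); total 3.
No residual Res→Out path; max flow = 3.
Certifying cut of size 3: {Res→J1, Res→Out, Res→TankA}.

3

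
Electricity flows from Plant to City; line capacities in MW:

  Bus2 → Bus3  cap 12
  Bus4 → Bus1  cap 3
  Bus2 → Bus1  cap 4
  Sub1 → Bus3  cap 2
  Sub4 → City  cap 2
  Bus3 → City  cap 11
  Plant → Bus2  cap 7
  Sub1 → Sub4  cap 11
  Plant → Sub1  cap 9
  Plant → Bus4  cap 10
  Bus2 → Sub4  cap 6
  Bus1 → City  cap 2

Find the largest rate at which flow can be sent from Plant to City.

13

Augment Plant→Bus2→Bus1→City: bottleneck 2, flow now 2.
Augment Plant→Bus2→Sub4→City: bottleneck 2, flow now 4.
Augment Plant→Bus2→Bus3→City: bottleneck 3, flow now 7.
Augment Plant→Sub1→Bus3→City: bottleneck 2, flow now 9.
Augment Plant→Bus4→Bus1→Bus2→Bus3→City: bottleneck 2, flow now 11. (uses reverse residual edge)
Augment Plant→Sub1→Sub4→Bus2→Bus3→City: bottleneck 2, flow now 13. (uses reverse residual edge)
No augmenting path remains; maximum flow = 13.
In the residual graph, reachable from Plant: {Plant, Bus4, Sub1, Bus1, Sub4}.
Min-cut edges: Plant→Bus2 (7), Sub1→Bus3 (2), Bus1→City (2), Sub4→City (2); capacity 7 + 2 + 2 + 2 = 13.
This cut is saturated, so no flow can exceed 13.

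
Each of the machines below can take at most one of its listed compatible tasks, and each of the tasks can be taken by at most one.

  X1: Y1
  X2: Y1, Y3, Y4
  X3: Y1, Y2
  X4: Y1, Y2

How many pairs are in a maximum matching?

3

Unit-capacity flow: source→left, listed edges, right→sink; max matching = max flow.
Augmenting path X1→Y1 (+1); matched 1.
Augmenting path X2→Y3 (+1); matched 2.
Augmenting path X3→Y2 (+1); matched 3.
No augmenting path remains; maximum matching = 3.
König certificate: {X2, Y1, Y2} is a vertex cover of size 3 (every listed pair touches it), so no matching can be larger.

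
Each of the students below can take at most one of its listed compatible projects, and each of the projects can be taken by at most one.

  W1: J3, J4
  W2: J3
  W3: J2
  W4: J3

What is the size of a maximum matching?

Unit-capacity flow: source→left, listed edges, right→sink; max matching = max flow.
Augmenting path W1→J3 (+1); matched 1.
Augmenting path W3→J2 (+1); matched 2.
Augmenting path W2→J3→W1→J4 (+1); matched 3.
No augmenting path remains; maximum matching = 3.
König certificate: {W1, W3, J3} is a vertex cover of size 3 (every listed pair touches it), so no matching can be larger.

3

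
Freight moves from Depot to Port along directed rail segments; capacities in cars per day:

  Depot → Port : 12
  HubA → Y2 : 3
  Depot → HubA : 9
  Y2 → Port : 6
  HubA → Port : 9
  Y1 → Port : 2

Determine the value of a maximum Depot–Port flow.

Augment Depot→Port: bottleneck 12, flow now 12.
Augment Depot→HubA→Port: bottleneck 9, flow now 21.
No augmenting path remains; maximum flow = 21.
In the residual graph, reachable from Depot: {Depot}.
Min-cut edges: Depot→HubA (9), Depot→Port (12); capacity 9 + 12 = 21.
This cut is saturated, so no flow can exceed 21.

21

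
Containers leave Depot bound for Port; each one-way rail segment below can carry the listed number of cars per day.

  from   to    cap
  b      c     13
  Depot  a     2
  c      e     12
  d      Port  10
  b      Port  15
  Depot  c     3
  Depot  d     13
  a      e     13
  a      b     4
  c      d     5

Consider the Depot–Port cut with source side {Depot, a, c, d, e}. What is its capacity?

14

Edges leaving {Depot, a, c, d, e}: a→b (4), d→Port (10).
Cut capacity = 4 + 10 = 14.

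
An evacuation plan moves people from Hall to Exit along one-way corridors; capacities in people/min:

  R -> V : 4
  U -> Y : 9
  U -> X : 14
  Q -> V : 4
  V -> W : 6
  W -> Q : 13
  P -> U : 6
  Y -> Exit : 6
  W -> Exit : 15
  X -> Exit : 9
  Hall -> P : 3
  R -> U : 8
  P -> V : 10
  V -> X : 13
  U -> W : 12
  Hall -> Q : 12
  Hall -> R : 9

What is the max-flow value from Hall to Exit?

Augment Hall→P→U→W→Exit: bottleneck 3, flow now 3.
Augment Hall→Q→V→W→Exit: bottleneck 4, flow now 7.
Augment Hall→R→U→W→Exit: bottleneck 8, flow now 15.
Augment Hall→R→V→X→Exit: bottleneck 1, flow now 16.
No augmenting path remains; maximum flow = 16.
In the residual graph, reachable from Hall: {Hall, Q}.
Min-cut edges: Hall→P (3), Hall→R (9), Q→V (4); capacity 3 + 9 + 4 = 16.
This cut is saturated, so no flow can exceed 16.

16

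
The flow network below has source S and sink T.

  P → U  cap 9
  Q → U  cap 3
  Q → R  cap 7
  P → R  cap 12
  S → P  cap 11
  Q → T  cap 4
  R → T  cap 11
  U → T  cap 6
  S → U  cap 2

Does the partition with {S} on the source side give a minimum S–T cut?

Yes — it is a minimum cut (capacity 13).

Given cut capacity: 11 + 2 = 13.
Augment S→U→T: bottleneck 2, flow now 2.
Augment S→P→R→T: bottleneck 11, flow now 13.
No augmenting path remains; maximum flow = 13.
Cut capacity 13 equals the max flow, so it is a minimum cut.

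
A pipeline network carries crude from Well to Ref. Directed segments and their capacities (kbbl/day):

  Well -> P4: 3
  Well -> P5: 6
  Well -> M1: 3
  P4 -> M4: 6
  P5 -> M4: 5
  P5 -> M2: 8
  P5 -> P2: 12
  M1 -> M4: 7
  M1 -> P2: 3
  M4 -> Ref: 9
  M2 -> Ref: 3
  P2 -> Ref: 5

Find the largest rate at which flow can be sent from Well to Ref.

Augment Well→P4→M4→Ref: bottleneck 3, flow now 3.
Augment Well→P5→M4→Ref: bottleneck 5, flow now 8.
Augment Well→P5→M2→Ref: bottleneck 1, flow now 9.
Augment Well→M1→M4→Ref: bottleneck 1, flow now 10.
Augment Well→M1→P2→Ref: bottleneck 2, flow now 12.
No augmenting path remains; maximum flow = 12.
In the residual graph, reachable from Well: {Well}.
Min-cut edges: Well→P4 (3), Well→P5 (6), Well→M1 (3); capacity 3 + 6 + 3 = 12.
This cut is saturated, so no flow can exceed 12.

12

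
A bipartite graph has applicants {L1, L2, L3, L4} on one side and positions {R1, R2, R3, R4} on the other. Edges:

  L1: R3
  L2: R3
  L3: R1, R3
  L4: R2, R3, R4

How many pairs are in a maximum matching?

Unit-capacity flow: source→left, listed edges, right→sink; max matching = max flow.
Augmenting path L1→R3 (+1); matched 1.
Augmenting path L3→R1 (+1); matched 2.
Augmenting path L4→R2 (+1); matched 3.
No augmenting path remains; maximum matching = 3.
König certificate: {L3, L4, R3} is a vertex cover of size 3 (every listed pair touches it), so no matching can be larger.

3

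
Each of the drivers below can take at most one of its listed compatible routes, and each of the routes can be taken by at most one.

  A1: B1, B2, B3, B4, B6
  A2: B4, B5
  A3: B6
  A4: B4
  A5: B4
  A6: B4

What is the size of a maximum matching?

4

Unit-capacity flow: source→left, listed edges, right→sink; max matching = max flow.
Augmenting path A1→B1 (+1); matched 1.
Augmenting path A2→B4 (+1); matched 2.
Augmenting path A3→B6 (+1); matched 3.
Augmenting path A4→B4→A2→B5 (+1); matched 4.
No augmenting path remains; maximum matching = 4.
König certificate: {A1, A2, A3, B4} is a vertex cover of size 4 (every listed pair touches it), so no matching can be larger.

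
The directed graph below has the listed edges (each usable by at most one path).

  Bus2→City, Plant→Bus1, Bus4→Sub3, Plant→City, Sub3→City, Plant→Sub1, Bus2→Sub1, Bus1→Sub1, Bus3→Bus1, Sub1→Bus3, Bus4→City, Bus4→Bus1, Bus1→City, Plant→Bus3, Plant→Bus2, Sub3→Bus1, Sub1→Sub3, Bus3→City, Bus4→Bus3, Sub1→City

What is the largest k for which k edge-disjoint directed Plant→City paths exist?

5

Assign every edge capacity 1; by Menger, the answer equals the max flow.
Path Plant→City (+1); total 1.
Path Plant→Bus2→City (+1); total 2.
Path Plant→Sub1→City (+1); total 3.
Path Plant→Bus3→City (+1); total 4.
Path Plant→Bus1→City (+1); total 5.
No residual Plant→City path; max flow = 5.
Certifying cut of size 5: {Plant→Bus1, Plant→Bus2, Plant→Bus3, Plant→City, Plant→Sub1}.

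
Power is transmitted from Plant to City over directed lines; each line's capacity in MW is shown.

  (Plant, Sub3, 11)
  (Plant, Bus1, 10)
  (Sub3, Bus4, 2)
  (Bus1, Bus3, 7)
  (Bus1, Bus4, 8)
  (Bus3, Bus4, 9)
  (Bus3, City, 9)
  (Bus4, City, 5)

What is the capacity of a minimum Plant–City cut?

Augment Plant→Sub3→Bus4→City: bottleneck 2, flow now 2.
Augment Plant→Bus1→Bus3→City: bottleneck 7, flow now 9.
Augment Plant→Bus1→Bus4→City: bottleneck 3, flow now 12.
No augmenting path remains; maximum flow = 12.
By max-flow min-cut, the minimum cut capacity equals the max flow.
In the residual graph, reachable from Plant: {Plant, Sub3}.
Min-cut edges: Plant→Bus1 (10), Sub3→Bus4 (2); capacity 10 + 2 = 12.

12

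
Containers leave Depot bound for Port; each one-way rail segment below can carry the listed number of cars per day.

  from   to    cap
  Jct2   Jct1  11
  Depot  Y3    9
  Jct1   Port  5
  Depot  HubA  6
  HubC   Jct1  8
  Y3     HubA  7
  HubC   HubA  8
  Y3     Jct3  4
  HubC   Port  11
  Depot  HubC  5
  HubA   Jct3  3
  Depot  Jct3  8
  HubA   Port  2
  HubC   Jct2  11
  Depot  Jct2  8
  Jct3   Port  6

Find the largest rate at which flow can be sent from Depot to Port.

18

Augment Depot→HubC→Port: bottleneck 5, flow now 5.
Augment Depot→HubA→Port: bottleneck 2, flow now 7.
Augment Depot→Jct3→Port: bottleneck 6, flow now 13.
Augment Depot→Jct2→Jct1→Port: bottleneck 5, flow now 18.
No augmenting path remains; maximum flow = 18.
In the residual graph, reachable from Depot: {Depot, Jct2, Y3, HubA, Jct3, Jct1}.
Min-cut edges: Depot→HubC (5), HubA→Port (2), Jct3→Port (6), Jct1→Port (5); capacity 5 + 2 + 6 + 5 = 18.
This cut is saturated, so no flow can exceed 18.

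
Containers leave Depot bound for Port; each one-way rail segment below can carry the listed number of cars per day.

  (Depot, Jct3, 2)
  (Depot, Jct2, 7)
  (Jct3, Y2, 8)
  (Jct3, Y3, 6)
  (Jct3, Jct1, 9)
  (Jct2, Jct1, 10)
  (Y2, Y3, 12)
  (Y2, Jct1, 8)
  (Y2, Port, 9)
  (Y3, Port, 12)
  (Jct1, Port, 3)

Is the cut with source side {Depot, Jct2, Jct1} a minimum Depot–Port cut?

Yes — it is a minimum cut (capacity 5).

Given cut capacity: 2 + 3 = 5.
Augment Depot→Jct3→Y2→Port: bottleneck 2, flow now 2.
Augment Depot→Jct2→Jct1→Port: bottleneck 3, flow now 5.
No augmenting path remains; maximum flow = 5.
Cut capacity 5 equals the max flow, so it is a minimum cut.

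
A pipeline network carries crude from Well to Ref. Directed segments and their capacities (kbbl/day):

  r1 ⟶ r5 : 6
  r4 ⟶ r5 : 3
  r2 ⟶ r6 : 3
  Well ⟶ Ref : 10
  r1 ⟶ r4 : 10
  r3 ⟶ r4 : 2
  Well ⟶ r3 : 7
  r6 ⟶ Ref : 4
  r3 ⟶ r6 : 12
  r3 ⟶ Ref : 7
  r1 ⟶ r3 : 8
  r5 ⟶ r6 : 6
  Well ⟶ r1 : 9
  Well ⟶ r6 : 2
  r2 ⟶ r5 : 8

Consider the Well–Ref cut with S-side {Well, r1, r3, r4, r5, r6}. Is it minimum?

Yes — it is a minimum cut (capacity 21).

Given cut capacity: 10 + 7 + 4 = 21.
Augment Well→Ref: bottleneck 10, flow now 10.
Augment Well→r3→Ref: bottleneck 7, flow now 17.
Augment Well→r6→Ref: bottleneck 2, flow now 19.
Augment Well→r1→r3→r6→Ref: bottleneck 2, flow now 21.
No augmenting path remains; maximum flow = 21.
Cut capacity 21 equals the max flow, so it is a minimum cut.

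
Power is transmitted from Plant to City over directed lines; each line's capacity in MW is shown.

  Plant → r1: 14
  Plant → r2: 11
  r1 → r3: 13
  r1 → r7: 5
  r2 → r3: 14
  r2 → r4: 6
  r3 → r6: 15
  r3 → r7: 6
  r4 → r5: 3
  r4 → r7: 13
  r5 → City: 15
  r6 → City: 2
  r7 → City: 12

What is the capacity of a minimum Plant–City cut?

17

Augment Plant→r1→r7→City: bottleneck 5, flow now 5.
Augment Plant→r1→r3→r6→City: bottleneck 2, flow now 7.
Augment Plant→r1→r3→r7→City: bottleneck 6, flow now 13.
Augment Plant→r2→r4→r5→City: bottleneck 3, flow now 16.
Augment Plant→r2→r4→r7→City: bottleneck 1, flow now 17.
No augmenting path remains; maximum flow = 17.
By max-flow min-cut, the minimum cut capacity equals the max flow.
In the residual graph, reachable from Plant: {Plant, r1, r2, r3, r4, r6, r7}.
Min-cut edges: r4→r5 (3), r6→City (2), r7→City (12); capacity 3 + 2 + 12 = 17.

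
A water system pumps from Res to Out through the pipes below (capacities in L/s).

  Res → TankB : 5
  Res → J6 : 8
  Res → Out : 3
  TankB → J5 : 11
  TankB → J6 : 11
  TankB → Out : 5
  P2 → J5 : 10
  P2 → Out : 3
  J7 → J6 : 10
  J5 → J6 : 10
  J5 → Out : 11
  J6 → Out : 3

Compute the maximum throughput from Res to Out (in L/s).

11

Augment Res→Out: bottleneck 3, flow now 3.
Augment Res→TankB→Out: bottleneck 5, flow now 8.
Augment Res→J6→Out: bottleneck 3, flow now 11.
No augmenting path remains; maximum flow = 11.
In the residual graph, reachable from Res: {Res, J6}.
Min-cut edges: Res→TankB (5), Res→Out (3), J6→Out (3); capacity 5 + 3 + 3 = 11.
This cut is saturated, so no flow can exceed 11.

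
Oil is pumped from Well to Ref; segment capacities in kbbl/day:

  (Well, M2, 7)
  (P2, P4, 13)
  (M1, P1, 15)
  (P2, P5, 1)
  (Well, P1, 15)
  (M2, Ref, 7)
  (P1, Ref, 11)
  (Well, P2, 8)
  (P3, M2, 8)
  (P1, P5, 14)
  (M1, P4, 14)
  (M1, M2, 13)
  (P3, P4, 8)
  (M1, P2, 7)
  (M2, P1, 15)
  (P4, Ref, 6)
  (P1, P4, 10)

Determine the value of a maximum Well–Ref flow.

Augment Well→M2→Ref: bottleneck 7, flow now 7.
Augment Well→P1→Ref: bottleneck 11, flow now 18.
Augment Well→P1→P4→Ref: bottleneck 4, flow now 22.
Augment Well→P2→P4→Ref: bottleneck 2, flow now 24.
No augmenting path remains; maximum flow = 24.
In the residual graph, reachable from Well: {Well, P1, P5, P2, P4}.
Min-cut edges: Well→M2 (7), P1→Ref (11), P4→Ref (6); capacity 7 + 11 + 6 = 24.
This cut is saturated, so no flow can exceed 24.

24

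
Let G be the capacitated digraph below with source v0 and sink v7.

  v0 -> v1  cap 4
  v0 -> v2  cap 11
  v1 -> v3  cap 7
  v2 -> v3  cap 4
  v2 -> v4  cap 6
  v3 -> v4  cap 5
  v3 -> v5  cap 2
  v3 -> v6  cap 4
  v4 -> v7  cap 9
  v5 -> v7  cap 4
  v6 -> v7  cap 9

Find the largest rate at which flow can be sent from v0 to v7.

14

Augment v0→v2→v4→v7: bottleneck 6, flow now 6.
Augment v0→v1→v3→v4→v7: bottleneck 3, flow now 9.
Augment v0→v1→v3→v5→v7: bottleneck 1, flow now 10.
Augment v0→v2→v3→v5→v7: bottleneck 1, flow now 11.
Augment v0→v2→v3→v6→v7: bottleneck 3, flow now 14.
No augmenting path remains; maximum flow = 14.
In the residual graph, reachable from v0: {v0, v2}.
Min-cut edges: v0→v1 (4), v2→v3 (4), v2→v4 (6); capacity 4 + 4 + 6 = 14.
This cut is saturated, so no flow can exceed 14.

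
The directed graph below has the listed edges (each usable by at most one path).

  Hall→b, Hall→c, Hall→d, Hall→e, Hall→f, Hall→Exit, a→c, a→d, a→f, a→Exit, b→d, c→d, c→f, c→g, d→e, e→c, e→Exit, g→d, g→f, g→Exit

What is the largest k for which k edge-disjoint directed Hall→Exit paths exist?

Assign every edge capacity 1; by Menger, the answer equals the max flow.
Path Hall→Exit (+1); total 1.
Path Hall→e→Exit (+1); total 2.
Path Hall→c→g→Exit (+1); total 3.
No residual Hall→Exit path; max flow = 3.
Certifying cut of size 3: {Hall→Exit, c→g, e→Exit}.

3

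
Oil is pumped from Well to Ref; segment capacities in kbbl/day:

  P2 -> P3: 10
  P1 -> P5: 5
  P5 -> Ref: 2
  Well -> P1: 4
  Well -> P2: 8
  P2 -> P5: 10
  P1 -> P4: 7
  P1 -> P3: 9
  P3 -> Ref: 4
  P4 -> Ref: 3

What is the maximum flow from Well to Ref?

9

Augment Well→P2→P5→Ref: bottleneck 2, flow now 2.
Augment Well→P2→P3→Ref: bottleneck 4, flow now 6.
Augment Well→P1→P4→Ref: bottleneck 3, flow now 9.
No augmenting path remains; maximum flow = 9.
In the residual graph, reachable from Well: {Well, P2, P1, P4, P5, P3}.
Min-cut edges: P4→Ref (3), P5→Ref (2), P3→Ref (4); capacity 3 + 2 + 4 = 9.
This cut is saturated, so no flow can exceed 9.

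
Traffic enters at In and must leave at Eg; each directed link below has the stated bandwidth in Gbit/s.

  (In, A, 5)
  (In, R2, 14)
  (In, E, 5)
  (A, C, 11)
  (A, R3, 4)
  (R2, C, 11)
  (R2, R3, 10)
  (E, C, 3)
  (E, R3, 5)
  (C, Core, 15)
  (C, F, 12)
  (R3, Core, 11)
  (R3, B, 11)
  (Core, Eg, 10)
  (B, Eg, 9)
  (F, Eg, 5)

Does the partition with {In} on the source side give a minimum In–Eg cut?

Yes — it is a minimum cut (capacity 24).

Given cut capacity: 5 + 14 + 5 = 24.
Augment In→A→C→Core→Eg: bottleneck 5, flow now 5.
Augment In→R2→C→Core→Eg: bottleneck 5, flow now 10.
Augment In→R2→C→F→Eg: bottleneck 5, flow now 15.
Augment In→R2→R3→B→Eg: bottleneck 4, flow now 19.
Augment In→E→R3→B→Eg: bottleneck 5, flow now 24.
No augmenting path remains; maximum flow = 24.
Cut capacity 24 equals the max flow, so it is a minimum cut.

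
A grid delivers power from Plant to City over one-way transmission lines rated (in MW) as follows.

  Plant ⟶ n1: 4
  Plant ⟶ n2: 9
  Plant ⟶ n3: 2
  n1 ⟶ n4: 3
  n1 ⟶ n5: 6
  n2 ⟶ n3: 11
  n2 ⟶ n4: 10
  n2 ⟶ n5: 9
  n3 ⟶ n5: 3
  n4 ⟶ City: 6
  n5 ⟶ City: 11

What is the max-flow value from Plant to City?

15

Augment Plant→n1→n4→City: bottleneck 3, flow now 3.
Augment Plant→n1→n5→City: bottleneck 1, flow now 4.
Augment Plant→n2→n4→City: bottleneck 3, flow now 7.
Augment Plant→n2→n5→City: bottleneck 6, flow now 13.
Augment Plant→n3→n5→City: bottleneck 2, flow now 15.
No augmenting path remains; maximum flow = 15.
In the residual graph, reachable from Plant: {Plant}.
Min-cut edges: Plant→n1 (4), Plant→n2 (9), Plant→n3 (2); capacity 4 + 9 + 2 = 15.
This cut is saturated, so no flow can exceed 15.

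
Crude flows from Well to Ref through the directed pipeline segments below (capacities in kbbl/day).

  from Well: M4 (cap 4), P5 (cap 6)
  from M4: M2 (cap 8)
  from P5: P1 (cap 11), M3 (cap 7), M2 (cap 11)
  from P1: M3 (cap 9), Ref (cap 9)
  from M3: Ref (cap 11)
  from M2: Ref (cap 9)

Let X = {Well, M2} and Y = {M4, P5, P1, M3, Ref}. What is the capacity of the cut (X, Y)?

19

Edges leaving {Well, M2}: Well→M4 (4), Well→P5 (6), M2→Ref (9).
Cut capacity = 4 + 6 + 9 = 19.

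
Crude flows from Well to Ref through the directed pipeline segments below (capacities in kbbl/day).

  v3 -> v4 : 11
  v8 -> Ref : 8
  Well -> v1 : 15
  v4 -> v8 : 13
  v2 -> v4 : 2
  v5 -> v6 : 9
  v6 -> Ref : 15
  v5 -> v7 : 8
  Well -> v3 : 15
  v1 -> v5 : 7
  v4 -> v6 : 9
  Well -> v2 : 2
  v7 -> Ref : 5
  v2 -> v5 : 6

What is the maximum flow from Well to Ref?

Augment Well→v1→v5→v6→Ref: bottleneck 7, flow now 7.
Augment Well→v2→v4→v6→Ref: bottleneck 2, flow now 9.
Augment Well→v3→v4→v6→Ref: bottleneck 6, flow now 15.
Augment Well→v3→v4→v8→Ref: bottleneck 5, flow now 20.
No augmenting path remains; maximum flow = 20.
In the residual graph, reachable from Well: {Well, v1, v3}.
Min-cut edges: Well→v2 (2), v1→v5 (7), v3→v4 (11); capacity 2 + 7 + 11 = 20.
This cut is saturated, so no flow can exceed 20.

20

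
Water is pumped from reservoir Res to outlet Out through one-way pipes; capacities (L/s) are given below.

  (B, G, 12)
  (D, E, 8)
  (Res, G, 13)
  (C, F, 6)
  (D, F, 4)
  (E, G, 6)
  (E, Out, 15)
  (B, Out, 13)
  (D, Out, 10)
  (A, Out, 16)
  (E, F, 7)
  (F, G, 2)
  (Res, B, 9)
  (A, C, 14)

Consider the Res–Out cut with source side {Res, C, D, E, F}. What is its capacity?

55

Edges leaving {Res, C, D, E, F}: Res→B (9), Res→G (13), D→Out (10), E→G (6), E→Out (15), F→G (2).
Cut capacity = 9 + 13 + 10 + 6 + 15 + 2 = 55.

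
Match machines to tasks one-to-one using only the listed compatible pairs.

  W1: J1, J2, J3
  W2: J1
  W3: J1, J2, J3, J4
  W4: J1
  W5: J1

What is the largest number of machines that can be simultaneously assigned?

Unit-capacity flow: source→left, listed edges, right→sink; max matching = max flow.
Augmenting path W1→J1 (+1); matched 1.
Augmenting path W3→J2 (+1); matched 2.
Augmenting path W2→J1→W1→J3 (+1); matched 3.
No augmenting path remains; maximum matching = 3.
König certificate: {W1, W3, J1} is a vertex cover of size 3 (every listed pair touches it), so no matching can be larger.

3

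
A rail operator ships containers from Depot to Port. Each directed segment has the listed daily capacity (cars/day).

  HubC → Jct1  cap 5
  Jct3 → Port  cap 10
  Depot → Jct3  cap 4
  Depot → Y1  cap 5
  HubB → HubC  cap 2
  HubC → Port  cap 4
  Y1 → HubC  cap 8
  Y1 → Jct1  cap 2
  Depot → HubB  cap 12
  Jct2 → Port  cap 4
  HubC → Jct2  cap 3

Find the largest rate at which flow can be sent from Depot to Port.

11

Augment Depot→Jct3→Port: bottleneck 4, flow now 4.
Augment Depot→HubB→HubC→Port: bottleneck 2, flow now 6.
Augment Depot→Y1→HubC→Port: bottleneck 2, flow now 8.
Augment Depot→Y1→HubC→Jct2→Port: bottleneck 3, flow now 11.
No augmenting path remains; maximum flow = 11.
In the residual graph, reachable from Depot: {Depot, HubB}.
Min-cut edges: Depot→Y1 (5), Depot→Jct3 (4), HubB→HubC (2); capacity 5 + 4 + 2 = 11.
This cut is saturated, so no flow can exceed 11.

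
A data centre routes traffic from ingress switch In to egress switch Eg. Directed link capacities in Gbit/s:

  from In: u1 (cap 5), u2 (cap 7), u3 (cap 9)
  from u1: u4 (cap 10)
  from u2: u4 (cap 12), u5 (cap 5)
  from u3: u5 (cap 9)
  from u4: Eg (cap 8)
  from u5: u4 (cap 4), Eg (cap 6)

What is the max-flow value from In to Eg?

14

Augment In→u1→u4→Eg: bottleneck 5, flow now 5.
Augment In→u2→u4→Eg: bottleneck 3, flow now 8.
Augment In→u2→u5→Eg: bottleneck 4, flow now 12.
Augment In→u3→u5→Eg: bottleneck 2, flow now 14.
No augmenting path remains; maximum flow = 14.
In the residual graph, reachable from In: {In, u1, u2, u3, u4, u5}.
Min-cut edges: u4→Eg (8), u5→Eg (6); capacity 8 + 6 = 14.
This cut is saturated, so no flow can exceed 14.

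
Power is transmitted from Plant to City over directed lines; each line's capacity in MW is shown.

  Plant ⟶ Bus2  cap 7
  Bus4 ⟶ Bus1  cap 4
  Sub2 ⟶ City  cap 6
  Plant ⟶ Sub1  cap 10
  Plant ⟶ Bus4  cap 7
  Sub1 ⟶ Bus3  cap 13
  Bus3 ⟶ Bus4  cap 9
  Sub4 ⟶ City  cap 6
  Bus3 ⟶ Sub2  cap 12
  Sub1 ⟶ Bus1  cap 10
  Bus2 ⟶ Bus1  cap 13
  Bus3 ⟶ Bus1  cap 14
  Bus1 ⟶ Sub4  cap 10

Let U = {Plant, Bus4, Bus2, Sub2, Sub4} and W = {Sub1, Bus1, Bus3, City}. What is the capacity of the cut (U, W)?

Edges leaving {Plant, Bus4, Bus2, Sub2, Sub4}: Plant→Sub1 (10), Bus4→Bus1 (4), Bus2→Bus1 (13), Sub2→City (6), Sub4→City (6).
Cut capacity = 10 + 4 + 13 + 6 + 6 = 39.

39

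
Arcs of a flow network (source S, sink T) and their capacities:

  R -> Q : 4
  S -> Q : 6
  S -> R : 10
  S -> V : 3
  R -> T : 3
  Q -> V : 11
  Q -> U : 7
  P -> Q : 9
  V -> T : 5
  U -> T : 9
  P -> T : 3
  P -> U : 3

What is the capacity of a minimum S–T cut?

15

Augment S→R→T: bottleneck 3, flow now 3.
Augment S→V→T: bottleneck 3, flow now 6.
Augment S→Q→U→T: bottleneck 6, flow now 12.
Augment S→R→Q→U→T: bottleneck 1, flow now 13.
Augment S→R→Q→V→T: bottleneck 2, flow now 15.
No augmenting path remains; maximum flow = 15.
By max-flow min-cut, the minimum cut capacity equals the max flow.
In the residual graph, reachable from S: {S, Q, R, V}.
Min-cut edges: Q→U (7), R→T (3), V→T (5); capacity 7 + 3 + 5 = 15.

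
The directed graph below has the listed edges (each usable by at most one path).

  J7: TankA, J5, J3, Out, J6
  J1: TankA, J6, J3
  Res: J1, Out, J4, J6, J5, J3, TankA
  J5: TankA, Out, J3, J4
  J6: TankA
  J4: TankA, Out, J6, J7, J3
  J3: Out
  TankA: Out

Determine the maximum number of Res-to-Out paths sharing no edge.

5

Assign every edge capacity 1; by Menger, the answer equals the max flow.
Path Res→Out (+1); total 1.
Path Res→J4→Out (+1); total 2.
Path Res→J5→Out (+1); total 3.
Path Res→J3→Out (+1); total 4.
Path Res→TankA→Out (+1); total 5.
No residual Res→Out path; max flow = 5.
Certifying cut of size 5: {J3→Out, Res→J4, Res→J5, Res→Out, TankA→Out}.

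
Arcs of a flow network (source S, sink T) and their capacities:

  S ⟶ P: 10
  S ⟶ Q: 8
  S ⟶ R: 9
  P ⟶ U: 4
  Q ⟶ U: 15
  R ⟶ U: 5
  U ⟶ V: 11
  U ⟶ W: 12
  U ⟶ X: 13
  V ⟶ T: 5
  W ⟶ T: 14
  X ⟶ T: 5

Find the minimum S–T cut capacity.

17

Augment S→P→U→V→T: bottleneck 4, flow now 4.
Augment S→Q→U→V→T: bottleneck 1, flow now 5.
Augment S→Q→U→W→T: bottleneck 7, flow now 12.
Augment S→R→U→W→T: bottleneck 5, flow now 17.
No augmenting path remains; maximum flow = 17.
By max-flow min-cut, the minimum cut capacity equals the max flow.
In the residual graph, reachable from S: {S, P, R}.
Min-cut edges: S→Q (8), P→U (4), R→U (5); capacity 8 + 4 + 5 = 17.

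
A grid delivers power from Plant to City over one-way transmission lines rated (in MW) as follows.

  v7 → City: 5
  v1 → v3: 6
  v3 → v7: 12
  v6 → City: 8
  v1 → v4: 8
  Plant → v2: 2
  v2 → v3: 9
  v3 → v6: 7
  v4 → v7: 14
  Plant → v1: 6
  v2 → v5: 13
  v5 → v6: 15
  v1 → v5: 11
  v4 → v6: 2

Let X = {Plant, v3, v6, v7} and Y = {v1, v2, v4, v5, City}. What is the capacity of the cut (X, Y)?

21

Edges leaving {Plant, v3, v6, v7}: Plant→v1 (6), Plant→v2 (2), v6→City (8), v7→City (5).
Cut capacity = 6 + 2 + 8 + 5 = 21.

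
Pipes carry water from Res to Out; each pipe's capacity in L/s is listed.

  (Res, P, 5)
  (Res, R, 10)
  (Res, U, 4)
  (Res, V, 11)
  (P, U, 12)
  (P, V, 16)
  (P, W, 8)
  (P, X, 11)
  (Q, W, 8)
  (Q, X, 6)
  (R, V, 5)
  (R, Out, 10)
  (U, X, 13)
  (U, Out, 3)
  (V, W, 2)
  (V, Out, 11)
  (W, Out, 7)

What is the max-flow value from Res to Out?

29

Augment Res→R→Out: bottleneck 10, flow now 10.
Augment Res→U→Out: bottleneck 3, flow now 13.
Augment Res→V→Out: bottleneck 11, flow now 24.
Augment Res→P→W→Out: bottleneck 5, flow now 29.
No augmenting path remains; maximum flow = 29.
In the residual graph, reachable from Res: {Res, U, X}.
Min-cut edges: Res→P (5), Res→R (10), Res→V (11), U→Out (3); capacity 5 + 10 + 11 + 3 = 29.
This cut is saturated, so no flow can exceed 29.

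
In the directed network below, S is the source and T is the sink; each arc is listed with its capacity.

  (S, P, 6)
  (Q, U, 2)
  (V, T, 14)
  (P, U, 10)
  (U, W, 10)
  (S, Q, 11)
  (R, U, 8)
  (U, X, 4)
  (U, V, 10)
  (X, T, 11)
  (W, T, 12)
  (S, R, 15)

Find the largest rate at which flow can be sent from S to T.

16

Augment S→P→U→V→T: bottleneck 6, flow now 6.
Augment S→Q→U→V→T: bottleneck 2, flow now 8.
Augment S→R→U→V→T: bottleneck 2, flow now 10.
Augment S→R→U→W→T: bottleneck 6, flow now 16.
No augmenting path remains; maximum flow = 16.
In the residual graph, reachable from S: {S, Q, R}.
Min-cut edges: S→P (6), Q→U (2), R→U (8); capacity 6 + 2 + 8 = 16.
This cut is saturated, so no flow can exceed 16.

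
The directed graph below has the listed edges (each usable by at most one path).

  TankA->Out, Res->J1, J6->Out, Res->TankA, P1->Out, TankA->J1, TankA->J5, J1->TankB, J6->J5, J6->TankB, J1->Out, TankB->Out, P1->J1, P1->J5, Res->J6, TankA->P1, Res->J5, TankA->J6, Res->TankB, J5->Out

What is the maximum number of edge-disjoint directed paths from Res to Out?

5

Assign every edge capacity 1; by Menger, the answer equals the max flow.
Path Res→TankA→Out (+1); total 1.
Path Res→J6→Out (+1); total 2.
Path Res→J1→Out (+1); total 3.
Path Res→TankB→Out (+1); total 4.
Path Res→J5→Out (+1); total 5.
No residual Res→Out path; max flow = 5.
Certifying cut of size 5: {Res→J1, Res→J5, Res→J6, Res→TankA, Res→TankB}.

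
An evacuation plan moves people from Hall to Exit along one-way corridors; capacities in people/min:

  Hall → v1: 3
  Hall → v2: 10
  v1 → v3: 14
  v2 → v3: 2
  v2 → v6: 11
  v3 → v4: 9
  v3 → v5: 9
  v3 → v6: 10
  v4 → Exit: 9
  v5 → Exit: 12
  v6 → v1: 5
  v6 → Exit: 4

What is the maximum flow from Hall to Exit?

Augment Hall→v2→v6→Exit: bottleneck 4, flow now 4.
Augment Hall→v1→v3→v4→Exit: bottleneck 3, flow now 7.
Augment Hall→v2→v3→v4→Exit: bottleneck 2, flow now 9.
Augment Hall→v2→v6→v1→v3→v4→Exit: bottleneck 4, flow now 13.
No augmenting path remains; maximum flow = 13.
In the residual graph, reachable from Hall: {Hall}.
Min-cut edges: Hall→v1 (3), Hall→v2 (10); capacity 3 + 10 = 13.
This cut is saturated, so no flow can exceed 13.

13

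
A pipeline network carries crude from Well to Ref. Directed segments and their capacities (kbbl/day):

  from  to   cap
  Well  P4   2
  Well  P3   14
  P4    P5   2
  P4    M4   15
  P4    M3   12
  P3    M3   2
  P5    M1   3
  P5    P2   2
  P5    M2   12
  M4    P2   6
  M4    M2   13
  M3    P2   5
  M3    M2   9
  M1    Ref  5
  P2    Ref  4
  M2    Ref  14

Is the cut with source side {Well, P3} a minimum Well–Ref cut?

Yes — it is a minimum cut (capacity 4).

Given cut capacity: 2 + 2 = 4.
Augment Well→P4→P5→M1→Ref: bottleneck 2, flow now 2.
Augment Well→P3→M3→P2→Ref: bottleneck 2, flow now 4.
No augmenting path remains; maximum flow = 4.
Cut capacity 4 equals the max flow, so it is a minimum cut.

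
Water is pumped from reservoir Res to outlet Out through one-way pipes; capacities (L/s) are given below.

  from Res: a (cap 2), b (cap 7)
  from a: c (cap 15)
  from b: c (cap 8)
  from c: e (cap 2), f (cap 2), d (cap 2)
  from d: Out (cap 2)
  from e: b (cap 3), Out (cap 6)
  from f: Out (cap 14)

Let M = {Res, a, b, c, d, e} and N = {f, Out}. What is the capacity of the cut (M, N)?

10

Edges leaving {Res, a, b, c, d, e}: c→f (2), d→Out (2), e→Out (6).
Cut capacity = 2 + 2 + 6 = 10.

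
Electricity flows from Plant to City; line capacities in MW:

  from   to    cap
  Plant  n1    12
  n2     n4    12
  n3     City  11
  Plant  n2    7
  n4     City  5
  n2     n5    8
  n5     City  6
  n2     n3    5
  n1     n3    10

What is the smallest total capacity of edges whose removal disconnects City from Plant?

Augment Plant→n1→n3→City: bottleneck 10, flow now 10.
Augment Plant→n2→n3→City: bottleneck 1, flow now 11.
Augment Plant→n2→n4→City: bottleneck 5, flow now 16.
Augment Plant→n2→n5→City: bottleneck 1, flow now 17.
No augmenting path remains; maximum flow = 17.
By max-flow min-cut, the minimum cut capacity equals the max flow.
In the residual graph, reachable from Plant: {Plant, n1}.
Min-cut edges: Plant→n2 (7), n1→n3 (10); capacity 7 + 10 = 17.

17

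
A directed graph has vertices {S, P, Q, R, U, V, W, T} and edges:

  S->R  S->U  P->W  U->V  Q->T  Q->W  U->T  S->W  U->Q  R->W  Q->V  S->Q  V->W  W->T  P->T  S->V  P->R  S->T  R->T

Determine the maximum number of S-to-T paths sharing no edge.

5

Assign every edge capacity 1; by Menger, the answer equals the max flow.
Path S→T (+1); total 1.
Path S→Q→T (+1); total 2.
Path S→R→T (+1); total 3.
Path S→U→T (+1); total 4.
Path S→W→T (+1); total 5.
No residual S→T path; max flow = 5.
Certifying cut of size 5: {S→Q, S→R, S→T, S→U, W→T}.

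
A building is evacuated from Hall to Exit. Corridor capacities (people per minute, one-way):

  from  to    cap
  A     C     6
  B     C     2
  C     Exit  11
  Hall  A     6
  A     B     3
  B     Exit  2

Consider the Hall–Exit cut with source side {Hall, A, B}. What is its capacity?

10

Edges leaving {Hall, A, B}: A→C (6), B→C (2), B→Exit (2).
Cut capacity = 6 + 2 + 2 = 10.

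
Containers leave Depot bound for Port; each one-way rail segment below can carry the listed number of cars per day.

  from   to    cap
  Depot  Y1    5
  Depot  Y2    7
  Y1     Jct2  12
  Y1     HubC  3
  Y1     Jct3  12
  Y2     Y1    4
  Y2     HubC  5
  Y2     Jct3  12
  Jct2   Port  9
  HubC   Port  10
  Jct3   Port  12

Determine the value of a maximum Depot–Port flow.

12

Augment Depot→Y1→Jct2→Port: bottleneck 5, flow now 5.
Augment Depot→Y2→HubC→Port: bottleneck 5, flow now 10.
Augment Depot→Y2→Jct3→Port: bottleneck 2, flow now 12.
No augmenting path remains; maximum flow = 12.
In the residual graph, reachable from Depot: {Depot}.
Min-cut edges: Depot→Y1 (5), Depot→Y2 (7); capacity 5 + 7 = 12.
This cut is saturated, so no flow can exceed 12.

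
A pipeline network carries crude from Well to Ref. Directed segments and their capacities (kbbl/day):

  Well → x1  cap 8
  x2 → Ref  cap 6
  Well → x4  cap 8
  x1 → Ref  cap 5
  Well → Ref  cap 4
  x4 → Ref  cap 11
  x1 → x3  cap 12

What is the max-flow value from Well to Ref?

17

Augment Well→Ref: bottleneck 4, flow now 4.
Augment Well→x1→Ref: bottleneck 5, flow now 9.
Augment Well→x4→Ref: bottleneck 8, flow now 17.
No augmenting path remains; maximum flow = 17.
In the residual graph, reachable from Well: {Well, x1, x3}.
Min-cut edges: Well→x4 (8), Well→Ref (4), x1→Ref (5); capacity 8 + 4 + 5 = 17.
This cut is saturated, so no flow can exceed 17.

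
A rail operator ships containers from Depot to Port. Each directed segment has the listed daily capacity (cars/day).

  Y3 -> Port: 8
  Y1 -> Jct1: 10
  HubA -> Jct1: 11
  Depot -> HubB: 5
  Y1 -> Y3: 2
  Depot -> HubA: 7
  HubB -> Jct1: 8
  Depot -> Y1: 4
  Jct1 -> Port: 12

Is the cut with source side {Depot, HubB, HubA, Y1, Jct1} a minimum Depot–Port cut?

Yes — it is a minimum cut (capacity 14).

Given cut capacity: 2 + 12 = 14.
Augment Depot→HubB→Jct1→Port: bottleneck 5, flow now 5.
Augment Depot→HubA→Jct1→Port: bottleneck 7, flow now 12.
Augment Depot→Y1→Y3→Port: bottleneck 2, flow now 14.
No augmenting path remains; maximum flow = 14.
Cut capacity 14 equals the max flow, so it is a minimum cut.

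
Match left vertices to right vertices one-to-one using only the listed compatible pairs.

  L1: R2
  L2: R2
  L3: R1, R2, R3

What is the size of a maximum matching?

2

Unit-capacity flow: source→left, listed edges, right→sink; max matching = max flow.
Augmenting path L1→R2 (+1); matched 1.
Augmenting path L3→R1 (+1); matched 2.
No augmenting path remains; maximum matching = 2.
König certificate: {L3, R2} is a vertex cover of size 2 (every listed pair touches it), so no matching can be larger.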